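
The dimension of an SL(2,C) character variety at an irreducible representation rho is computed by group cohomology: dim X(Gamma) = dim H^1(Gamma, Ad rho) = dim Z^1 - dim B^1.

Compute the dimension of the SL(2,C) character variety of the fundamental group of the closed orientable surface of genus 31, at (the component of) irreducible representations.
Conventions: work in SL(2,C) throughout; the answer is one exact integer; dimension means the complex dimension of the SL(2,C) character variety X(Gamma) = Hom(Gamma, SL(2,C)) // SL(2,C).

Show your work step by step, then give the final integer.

180

The genus-31 surface group: 2g = 62 generators, one relator prod [a_i, b_i].
Unconstrained cocycle data is one sl_2 vector per generator (186 dimensions), cut by the relator condition d_2(z) = 0.
At an irreducible rho, H^2 = coker(d_2) vanishes (Poincare duality: H^2 is dual to H^0 = invariants = 0), so d_2 is surjective onto sl_2 and dim Z^1 = 186 - 3 = 183.
dim B^1 = 3 (coboundaries, injective at irreducible rho).
dim H^1 = 183 - 3 = 180 = dim X.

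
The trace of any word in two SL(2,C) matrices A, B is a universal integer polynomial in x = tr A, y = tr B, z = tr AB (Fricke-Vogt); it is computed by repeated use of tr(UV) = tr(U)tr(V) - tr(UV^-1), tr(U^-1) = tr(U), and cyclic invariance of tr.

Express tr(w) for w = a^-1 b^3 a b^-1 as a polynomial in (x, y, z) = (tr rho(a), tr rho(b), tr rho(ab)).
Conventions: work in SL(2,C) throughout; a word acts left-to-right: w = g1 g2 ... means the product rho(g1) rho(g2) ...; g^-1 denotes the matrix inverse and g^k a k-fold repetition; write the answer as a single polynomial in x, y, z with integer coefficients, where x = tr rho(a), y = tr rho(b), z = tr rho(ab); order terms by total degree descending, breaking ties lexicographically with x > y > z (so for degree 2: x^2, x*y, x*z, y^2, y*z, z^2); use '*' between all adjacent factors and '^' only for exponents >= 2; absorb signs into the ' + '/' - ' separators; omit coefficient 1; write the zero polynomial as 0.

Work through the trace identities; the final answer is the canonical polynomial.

apply: trace(b^2) = trace(b) trace(b) - trace(1)   [square of b] = y^2 - 2
use: trace(b^3) = trace(b) trace(b^2) - trace(b)   [square of b] = y^3 - 3*y
apply: trace(a b^2) = trace(b) trace(a b) - trace(a)   [square of b] = y*z - x
use: trace(a b^3) = trace(b) trace(a b^2) - trace(a b)   [square of b] = y^2*z - x*y - z
apply: trace(b^3 a b) = trace(b) trace(a b^3) - trace(a b^2)   [square of b] = y^3*z - x*y^2 - 2*y*z + x
trace(a b a b) = trace(b a) trace(b a) - trace(1)   [split at a repeated b] = z^2 - 2
trace(a b a) = trace(a) trace(b a) - trace(b)   [square of a] = x*z - y
use: trace(a b a b^2) = trace(b) trace(a b a b) - trace(a b a)   [square of b] = y*z^2 - x*z - y
trace(b^3 a b a) = trace(b) trace(a b a b^2) - trace(a b a b)   [square of b] = y^2*z^2 - x*y*z - y^2 - z^2 + 2
trace(a^-1 b^3 a b) = trace(b^3 a b) trace(a) - trace(b^3 a b a)   [inverse elimination on a] = x*y^3*z - x^2*y^2 - y^2*z^2 - x*y*z + x^2 + y^2 + z^2 - 2
trace(a^-1 b^3 a b^-1) = trace(a^-1 b^3 a) trace(b) - trace(a^-1 b^3 a b)   [inverse elimination on b] = -x*y^3*z + x^2*y^2 + y^4 + y^2*z^2 + x*y*z - x^2 - 4*y^2 - z^2 + 2

-x*y^3*z + x^2*y^2 + y^4 + y^2*z^2 + x*y*z - x^2 - 4*y^2 - z^2 + 2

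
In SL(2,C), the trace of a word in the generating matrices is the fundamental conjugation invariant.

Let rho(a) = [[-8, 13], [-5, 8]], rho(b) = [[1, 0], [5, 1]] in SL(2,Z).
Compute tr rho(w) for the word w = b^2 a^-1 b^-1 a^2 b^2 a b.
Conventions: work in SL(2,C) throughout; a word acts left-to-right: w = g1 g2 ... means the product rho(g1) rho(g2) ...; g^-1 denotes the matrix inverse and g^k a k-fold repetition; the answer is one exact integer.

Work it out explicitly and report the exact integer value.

rho(b) = [[1, 0], [5, 1]]
... * rho(b) = [[1, 0], [5, 1]]  ->  [[1, 0], [10, 1]]
... * rho(a^-1) = [[8, -13], [5, -8]]  ->  [[8, -13], [85, -138]]
... * rho(b^-1) = [[1, 0], [-5, 1]]  ->  [[73, -13], [775, -138]]
... * rho(a) = [[-8, 13], [-5, 8]]  ->  [[-519, 845], [-5510, 8971]]
... * rho(a) = [[-8, 13], [-5, 8]]  ->  [[-73, 13], [-775, 138]]
... * rho(b) = [[1, 0], [5, 1]]  ->  [[-8, 13], [-85, 138]]
... * rho(b) = [[1, 0], [5, 1]]  ->  [[57, 13], [605, 138]]
... * rho(a) = [[-8, 13], [-5, 8]]  ->  [[-521, 845], [-5530, 8969]]
... * rho(b) = [[1, 0], [5, 1]]  ->  [[3704, 845], [39315, 8969]]
tr = 3704 + 8969 = 12673

12673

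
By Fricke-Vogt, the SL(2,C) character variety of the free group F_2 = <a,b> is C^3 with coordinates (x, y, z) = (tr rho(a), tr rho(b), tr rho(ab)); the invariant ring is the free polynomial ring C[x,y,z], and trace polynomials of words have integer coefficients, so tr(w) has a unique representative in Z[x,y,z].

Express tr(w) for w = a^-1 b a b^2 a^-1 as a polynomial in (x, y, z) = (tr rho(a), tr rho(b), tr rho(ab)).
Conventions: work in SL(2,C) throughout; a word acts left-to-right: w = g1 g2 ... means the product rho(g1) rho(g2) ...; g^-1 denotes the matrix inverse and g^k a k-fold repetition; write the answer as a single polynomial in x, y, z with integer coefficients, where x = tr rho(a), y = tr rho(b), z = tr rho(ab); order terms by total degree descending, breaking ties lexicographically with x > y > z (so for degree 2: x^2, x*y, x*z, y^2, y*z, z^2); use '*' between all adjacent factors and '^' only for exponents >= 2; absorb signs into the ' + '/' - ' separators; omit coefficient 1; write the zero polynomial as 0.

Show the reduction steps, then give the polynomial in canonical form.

use: trace(a b^2) = trace(b) * trace(a b) - trace(a)   [square of b] = y*z - x
trace(b a b^2) = trace(b) * trace(a b^2) - trace(a b)   [square of b] = y^2*z - x*y - z
trace(a b a b) = trace(b a) * trace(b a) - trace(1)   [split at a repeated b] = z^2 - 2
trace(a b a) = trace(a) * trace(b a) - trace(b)   [square of a] = x*z - y
use: trace(b a b^2 a) = trace(b) * trace(a b a b) - trace(a b a)   [square of b] = y*z^2 - x*z - y
trace(a^-1 b a b^2) = trace(b a b^2) * trace(a) - trace(b a b^2 a)   [inverse elimination on a] = x*y^2*z - x^2*y - y*z^2 + y
use: trace(a^-1 b a b^2 a^-1) = trace(a^-1 b a b^2) * trace(a) - trace(a^-1 b a b^2 a)   [inverse elimination on a] = x^2*y^2*z - x^3*y - x*y*z^2 - y^2*z + 2*x*y + z

x^2*y^2*z - x^3*y - x*y*z^2 - y^2*z + 2*x*y + z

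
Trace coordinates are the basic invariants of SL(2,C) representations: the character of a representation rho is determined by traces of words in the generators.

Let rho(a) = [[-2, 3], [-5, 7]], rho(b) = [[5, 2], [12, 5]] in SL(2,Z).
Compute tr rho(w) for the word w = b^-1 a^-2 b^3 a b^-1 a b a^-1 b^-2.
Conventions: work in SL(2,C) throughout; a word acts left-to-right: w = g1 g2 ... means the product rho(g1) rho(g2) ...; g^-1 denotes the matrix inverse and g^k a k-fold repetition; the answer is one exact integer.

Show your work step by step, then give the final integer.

rho(b^-1) = [[5, -2], [-12, 5]]
... * rho(a^-1) = [[7, -3], [5, -2]]  ->  [[25, -11], [-59, 26]]
... * rho(a^-1) = [[7, -3], [5, -2]]  ->  [[120, -53], [-283, 125]]
... * rho(b) = [[5, 2], [12, 5]]  ->  [[-36, -25], [85, 59]]
... * rho(b) = [[5, 2], [12, 5]]  ->  [[-480, -197], [1133, 465]]
... * rho(b) = [[5, 2], [12, 5]]  ->  [[-4764, -1945], [11245, 4591]]
... * rho(a) = [[-2, 3], [-5, 7]]  ->  [[19253, -27907], [-45445, 65872]]
... * rho(b^-1) = [[5, -2], [-12, 5]]  ->  [[431149, -178041], [-1017689, 420250]]
... * rho(a) = [[-2, 3], [-5, 7]]  ->  [[27907, 47160], [-65872, -111317]]
... * rho(b) = [[5, 2], [12, 5]]  ->  [[705455, 291614], [-1665164, -688329]]
... * rho(a^-1) = [[7, -3], [5, -2]]  ->  [[6396255, -2699593], [-15097793, 6372150]]
... * rho(b^-1) = [[5, -2], [-12, 5]]  ->  [[64376391, -26290475], [-151954765, 62056336]]
... * rho(b^-1) = [[5, -2], [-12, 5]]  ->  [[637367655, -260205157], [-1504449857, 614191210]]
tr = 637367655 + 614191210 = 1251558865

1251558865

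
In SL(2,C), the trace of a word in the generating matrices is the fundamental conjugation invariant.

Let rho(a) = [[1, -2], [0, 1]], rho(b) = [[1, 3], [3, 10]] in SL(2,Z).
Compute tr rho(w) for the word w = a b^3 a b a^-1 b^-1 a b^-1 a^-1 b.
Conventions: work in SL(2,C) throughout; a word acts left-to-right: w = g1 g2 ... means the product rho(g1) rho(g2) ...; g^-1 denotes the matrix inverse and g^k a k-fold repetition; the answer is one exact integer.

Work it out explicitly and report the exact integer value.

rho(a) = [[1, -2], [0, 1]]
... * rho(b) = [[1, 3], [3, 10]]  ->  [[-5, -17], [3, 10]]
... * rho(b) = [[1, 3], [3, 10]]  ->  [[-56, -185], [33, 109]]
... * rho(b) = [[1, 3], [3, 10]]  ->  [[-611, -2018], [360, 1189]]
... * rho(a) = [[1, -2], [0, 1]]  ->  [[-611, -796], [360, 469]]
... * rho(b) = [[1, 3], [3, 10]]  ->  [[-2999, -9793], [1767, 5770]]
... * rho(a^-1) = [[1, 2], [0, 1]]  ->  [[-2999, -15791], [1767, 9304]]
... * rho(b^-1) = [[10, -3], [-3, 1]]  ->  [[17383, -6794], [-10242, 4003]]
... * rho(a) = [[1, -2], [0, 1]]  ->  [[17383, -41560], [-10242, 24487]]
... * rho(b^-1) = [[10, -3], [-3, 1]]  ->  [[298510, -93709], [-175881, 55213]]
... * rho(a^-1) = [[1, 2], [0, 1]]  ->  [[298510, 503311], [-175881, -296549]]
... * rho(b) = [[1, 3], [3, 10]]  ->  [[1808443, 5928640], [-1065528, -3493133]]
tr = 1808443 + -3493133 = -1684690

-1684690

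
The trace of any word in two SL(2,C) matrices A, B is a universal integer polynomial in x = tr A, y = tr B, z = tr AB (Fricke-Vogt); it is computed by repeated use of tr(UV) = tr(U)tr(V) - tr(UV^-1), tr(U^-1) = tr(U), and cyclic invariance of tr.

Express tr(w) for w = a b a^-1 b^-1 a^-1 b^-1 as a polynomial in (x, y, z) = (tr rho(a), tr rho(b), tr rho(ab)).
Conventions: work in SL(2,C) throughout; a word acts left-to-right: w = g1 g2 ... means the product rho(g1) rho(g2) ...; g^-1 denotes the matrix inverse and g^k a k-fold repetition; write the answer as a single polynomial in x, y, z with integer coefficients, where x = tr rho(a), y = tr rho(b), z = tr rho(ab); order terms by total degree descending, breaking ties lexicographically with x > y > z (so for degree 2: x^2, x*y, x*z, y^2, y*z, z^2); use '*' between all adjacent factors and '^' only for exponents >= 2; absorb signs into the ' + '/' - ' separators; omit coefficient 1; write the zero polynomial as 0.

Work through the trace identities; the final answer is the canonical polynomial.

-x*y*z^2 + x^2*z + y^2*z + z^3 - 3*z

apply: tr(b^-1) = tr(b) = y
apply: tr(a b a) = tr(a)*tr(b a) - tr(b) = x*z - y
use: tr(a b a b) = tr(b a)*tr(b a) - tr(1) = z^2 - 2
use: tr(b^-1 a b a) = tr(a b a)*tr(b) - tr(a b a b) = x*y*z - y^2 - z^2 + 2
apply: tr(b^-1 a b a b^-1) = tr(b^-1 a b a)*tr(b) - tr(b^-1 a b a b) = x*y^2*z - y^3 - y*z^2 - x*z + 3*y
tr(a^2 b a) = tr(a)*tr(b a^2) - tr(b a) = x^2*z - x*y - z
tr(b a b) = tr(b)*tr(a b) - tr(a) = y*z - x
use: tr(a^2 b a b) = tr(a)*tr(b a b a) - tr(b a b) = x*z^2 - y*z - x
tr(a b a b^-1 a) = tr(a^2 b a)*tr(b) - tr(a^2 b a b) = x^2*y*z - x*y^2 - x*z^2 + x
use: tr(a b a b a b) = tr(b a b a)*tr(b a) - tr(a b) = z^3 - 3*z
apply: tr(a b a b^-1 a b) = tr(a b a b a)*tr(b) - tr(a b a b a b) = x*y*z^2 - y^2*z - z^3 - x*y + 3*z
tr(b^-1 a b a b^-1 a) = tr(a b a b^-1 a)*tr(b) - tr(a b a b^-1 a b) = x^2*y^2*z - x*y^3 - 2*x*y*z^2 + y^2*z + z^3 + 2*x*y - 3*z
use: tr(b^-1 a^-1 b^-1 a b a) = tr(b^-1 a b a b^-1)*tr(a) - tr(b^-1 a b a b^-1 a) = x*y*z^2 - x^2*z - y^2*z - z^3 + x*y + 3*z
tr(a b a^-1 b^-1 a^-1 b^-1) = tr(b^-1 a^-1 b^-1 a b)*tr(a) - tr(b^-1 a^-1 b^-1 a b a) = -x*y*z^2 + x^2*z + y^2*z + z^3 - 3*z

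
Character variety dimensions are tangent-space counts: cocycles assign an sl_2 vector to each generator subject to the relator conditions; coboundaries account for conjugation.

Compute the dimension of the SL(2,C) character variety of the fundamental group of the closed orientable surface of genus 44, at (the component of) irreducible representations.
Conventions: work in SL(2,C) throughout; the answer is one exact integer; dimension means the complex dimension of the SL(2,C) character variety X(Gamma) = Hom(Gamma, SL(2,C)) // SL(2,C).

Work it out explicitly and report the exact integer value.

258

Gamma = pi_1(Sigma_44) = < a_1, b_1, ..., a_44, b_44 | prod [a_i, b_i] > has 2g = 88 generators and 1 relator.
A cocycle assigns one sl_2 vector per generator subject to the relator condition d_2(z) = 0: dim of the unconstrained space is 3*2g = 264.
At an irreducible rho, H^2 = coker(d_2) vanishes (Poincare duality: H^2 is dual to H^0 = invariants = 0), so d_2 is surjective onto sl_2 and dim Z^1 = 264 - 3 = 261.
As always at irreducible rho, dim B^1 = 3.
dim H^1 = 261 - 3 = 258 = dim X.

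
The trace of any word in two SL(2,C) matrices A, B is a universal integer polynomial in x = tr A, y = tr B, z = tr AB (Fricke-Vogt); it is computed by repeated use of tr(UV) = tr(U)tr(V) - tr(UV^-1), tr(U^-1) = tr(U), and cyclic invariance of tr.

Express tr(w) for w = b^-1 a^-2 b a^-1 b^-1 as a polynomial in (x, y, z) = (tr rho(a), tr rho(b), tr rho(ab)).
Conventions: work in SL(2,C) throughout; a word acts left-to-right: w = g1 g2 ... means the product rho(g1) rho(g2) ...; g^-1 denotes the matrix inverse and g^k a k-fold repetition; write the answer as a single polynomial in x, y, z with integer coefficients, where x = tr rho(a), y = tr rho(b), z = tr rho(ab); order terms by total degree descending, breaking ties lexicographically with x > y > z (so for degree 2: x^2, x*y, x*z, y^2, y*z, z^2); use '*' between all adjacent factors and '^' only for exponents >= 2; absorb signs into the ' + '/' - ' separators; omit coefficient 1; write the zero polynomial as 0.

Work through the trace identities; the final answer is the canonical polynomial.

tr(a^-1) = tr(a) = x
tr(a^-2) = tr(a^-1)*tr(a) - tr(1) = x^2 - 2
apply: tr(a^-1 b) = tr(b)*tr(a) - tr(b a) = x*y - z
apply: tr(b a b) = tr(b)*tr(a b) - tr(a) = y*z - x
use: tr(b a b a) = tr(b a)*tr(b a) - tr(1) = z^2 - 2
use: tr(a^-1 b a b) = tr(b a b)*tr(a) - tr(b a b a) = x*y*z - x^2 - z^2 + 2
use: tr(a^-2 b a b) = tr(a^-1 b a b)*tr(a) - tr(a^-1 b a b a) = x^2*y*z - x^3 - x*z^2 - y*z + 3*x
apply: tr(b^-1 a^-2 b a) = tr(a^-2 b a)*tr(b) - tr(a^-2 b a b) = -x^2*y*z + x^3 + x*y^2 + x*z^2 - 3*x
use: tr(b^-1 a^-2 b a^-1) = tr(b^-1 a^-2 b)*tr(a) - tr(b^-1 a^-2 b a) = x^2*y*z - x*y^2 - x*z^2 + x
tr(b a^-2) = tr(b a^-1)*tr(a) - tr(b) = x^2*y - x*z - y
use: tr(a^-2 b a^-1) = tr(b a^-2)*tr(a) - tr(b a^-1) = x^3*y - x^2*z - 2*x*y + z
use: tr(b^-1 a^-2 b a^-1 b^-1) = tr(b^-1 a^-2 b a^-1)*tr(b) - tr(b^-1 a^-2 b a^-1 b) = x^2*y^2*z - x^3*y - x*y^3 - x*y*z^2 + x^2*z + 3*x*y - z

x^2*y^2*z - x^3*y - x*y^3 - x*y*z^2 + x^2*z + 3*x*y - z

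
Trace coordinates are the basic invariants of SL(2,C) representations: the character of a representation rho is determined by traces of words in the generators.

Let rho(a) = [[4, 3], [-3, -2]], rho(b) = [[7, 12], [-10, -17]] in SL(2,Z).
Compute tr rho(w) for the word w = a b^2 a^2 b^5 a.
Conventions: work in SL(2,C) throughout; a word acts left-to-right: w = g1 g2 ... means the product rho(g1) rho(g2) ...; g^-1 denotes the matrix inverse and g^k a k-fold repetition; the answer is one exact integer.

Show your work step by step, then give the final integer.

rho(a) = [[4, 3], [-3, -2]]
... * rho(b) = [[7, 12], [-10, -17]]  ->  [[-2, -3], [-1, -2]]
... * rho(b) = [[7, 12], [-10, -17]]  ->  [[16, 27], [13, 22]]
... * rho(a) = [[4, 3], [-3, -2]]  ->  [[-17, -6], [-14, -5]]
... * rho(a) = [[4, 3], [-3, -2]]  ->  [[-50, -39], [-41, -32]]
... * rho(b) = [[7, 12], [-10, -17]]  ->  [[40, 63], [33, 52]]
... * rho(b) = [[7, 12], [-10, -17]]  ->  [[-350, -591], [-289, -488]]
... * rho(b) = [[7, 12], [-10, -17]]  ->  [[3460, 5847], [2857, 4828]]
... * rho(b) = [[7, 12], [-10, -17]]  ->  [[-34250, -57879], [-28281, -47792]]
... * rho(b) = [[7, 12], [-10, -17]]  ->  [[339040, 572943], [279953, 473092]]
... * rho(a) = [[4, 3], [-3, -2]]  ->  [[-362669, -128766], [-299464, -106325]]
tr = -362669 + -106325 = -468994

-468994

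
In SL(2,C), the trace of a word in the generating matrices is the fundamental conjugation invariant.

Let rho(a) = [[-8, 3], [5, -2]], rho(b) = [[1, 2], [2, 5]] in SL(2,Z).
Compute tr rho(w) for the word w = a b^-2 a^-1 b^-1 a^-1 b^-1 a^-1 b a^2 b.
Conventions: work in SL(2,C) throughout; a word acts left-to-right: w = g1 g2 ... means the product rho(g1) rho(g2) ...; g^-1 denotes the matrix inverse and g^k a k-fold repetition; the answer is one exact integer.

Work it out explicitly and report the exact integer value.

4050

rho(a) = [[-8, 3], [5, -2]]
... * rho(b^-1) = [[5, -2], [-2, 1]]  ->  [[-46, 19], [29, -12]]
... * rho(b^-1) = [[5, -2], [-2, 1]]  ->  [[-268, 111], [169, -70]]
... * rho(a^-1) = [[-2, -3], [-5, -8]]  ->  [[-19, -84], [12, 53]]
... * rho(b^-1) = [[5, -2], [-2, 1]]  ->  [[73, -46], [-46, 29]]
... * rho(a^-1) = [[-2, -3], [-5, -8]]  ->  [[84, 149], [-53, -94]]
... * rho(b^-1) = [[5, -2], [-2, 1]]  ->  [[122, -19], [-77, 12]]
... * rho(a^-1) = [[-2, -3], [-5, -8]]  ->  [[-149, -214], [94, 135]]
... * rho(b) = [[1, 2], [2, 5]]  ->  [[-577, -1368], [364, 863]]
... * rho(a) = [[-8, 3], [5, -2]]  ->  [[-2224, 1005], [1403, -634]]
... * rho(a) = [[-8, 3], [5, -2]]  ->  [[22817, -8682], [-14394, 5477]]
... * rho(b) = [[1, 2], [2, 5]]  ->  [[5453, 2224], [-3440, -1403]]
tr = 5453 + -1403 = 4050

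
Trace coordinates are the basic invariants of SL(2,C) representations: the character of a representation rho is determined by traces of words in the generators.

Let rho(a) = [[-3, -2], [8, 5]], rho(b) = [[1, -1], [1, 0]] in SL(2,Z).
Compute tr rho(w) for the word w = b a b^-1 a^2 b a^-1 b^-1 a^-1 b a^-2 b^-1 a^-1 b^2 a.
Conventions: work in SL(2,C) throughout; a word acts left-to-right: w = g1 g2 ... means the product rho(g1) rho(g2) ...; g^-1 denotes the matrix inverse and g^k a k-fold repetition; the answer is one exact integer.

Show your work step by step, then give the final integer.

rho(b) = [[1, -1], [1, 0]]
... * rho(a) = [[-3, -2], [8, 5]]  ->  [[-11, -7], [-3, -2]]
... * rho(b^-1) = [[0, 1], [-1, 1]]  ->  [[7, -18], [2, -5]]
... * rho(a) = [[-3, -2], [8, 5]]  ->  [[-165, -104], [-46, -29]]
... * rho(a) = [[-3, -2], [8, 5]]  ->  [[-337, -190], [-94, -53]]
... * rho(b) = [[1, -1], [1, 0]]  ->  [[-527, 337], [-147, 94]]
... * rho(a^-1) = [[5, 2], [-8, -3]]  ->  [[-5331, -2065], [-1487, -576]]
... * rho(b^-1) = [[0, 1], [-1, 1]]  ->  [[2065, -7396], [576, -2063]]
... * rho(a^-1) = [[5, 2], [-8, -3]]  ->  [[69493, 26318], [19384, 7341]]
... * rho(b) = [[1, -1], [1, 0]]  ->  [[95811, -69493], [26725, -19384]]
... * rho(a^-1) = [[5, 2], [-8, -3]]  ->  [[1034999, 400101], [288697, 111602]]
... * rho(a^-1) = [[5, 2], [-8, -3]]  ->  [[1974187, 869695], [550669, 242588]]
... * rho(b^-1) = [[0, 1], [-1, 1]]  ->  [[-869695, 2843882], [-242588, 793257]]
... * rho(a^-1) = [[5, 2], [-8, -3]]  ->  [[-27099531, -10271036], [-7558996, -2864947]]
... * rho(b) = [[1, -1], [1, 0]]  ->  [[-37370567, 27099531], [-10423943, 7558996]]
... * rho(b) = [[1, -1], [1, 0]]  ->  [[-10271036, 37370567], [-2864947, 10423943]]
... * rho(a) = [[-3, -2], [8, 5]]  ->  [[329777644, 207394907], [91986385, 57849609]]
tr = 329777644 + 57849609 = 387627253

387627253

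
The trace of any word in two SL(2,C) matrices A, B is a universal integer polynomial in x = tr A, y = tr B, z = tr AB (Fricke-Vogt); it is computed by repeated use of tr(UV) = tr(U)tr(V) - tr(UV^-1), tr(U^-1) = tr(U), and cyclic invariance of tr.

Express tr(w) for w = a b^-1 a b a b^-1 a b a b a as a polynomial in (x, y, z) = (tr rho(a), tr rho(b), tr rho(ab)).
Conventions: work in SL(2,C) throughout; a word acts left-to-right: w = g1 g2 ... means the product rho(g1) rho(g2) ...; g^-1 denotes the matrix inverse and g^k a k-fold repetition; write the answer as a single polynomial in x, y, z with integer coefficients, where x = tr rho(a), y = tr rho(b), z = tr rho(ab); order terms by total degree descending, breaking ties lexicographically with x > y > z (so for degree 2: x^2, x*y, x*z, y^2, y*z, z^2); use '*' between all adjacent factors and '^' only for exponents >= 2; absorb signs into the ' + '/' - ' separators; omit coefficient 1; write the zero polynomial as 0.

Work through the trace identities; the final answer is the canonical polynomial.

trace(b a b a) = trace(b a)*trace(b a) - trace(1)  (split on b) = z^2 - 2
trace(b a b a b a) = trace(b a b a)*trace(b a) - trace(a b)  (split on b) = z^3 - 3*z
trace(a b a) = trace(a)*trace(b a) - trace(b)  (reduce the a square) = x*z - y
trace(b a b a b) = trace(b)*trace(a b a b) - trace(a b a)  (reduce the b square) = y*z^2 - x*z - y
trace(b a^2 b a b a) = trace(a)*trace(b a b a b a) - trace(b a b a b)  (reduce the a square) = x*z^3 - y*z^2 - 2*x*z + y
trace(b a b) = trace(b)*trace(a b) - trace(a)  (reduce the b square) = y*z - x
trace(b a b^2) = trace(b)*trace(b a b) - trace(b a)  (reduce the b square) = y^2*z - x*y - z
trace(b a^2 b a b) = trace(a)*trace(b a b^2 a) - trace(b a b^2)  (reduce the a square) = x*y*z^2 - x^2*z - y^2*z + z
trace(a b a^2 b a b a) = trace(a)*trace(b a^2 b a b a) - trace(b a^2 b a b)  (reduce the a square) = x^2*z^3 - 2*x*y*z^2 - x^2*z + y^2*z + x*y - z
trace(a b a^2 b a b a^2) = trace(a)*trace(a b a^2 b a b a) - trace(a b a^2 b a b)  (reduce the a square) = x^3*z^3 - 2*x^2*y*z^2 - x^3*z + x*y^2*z - x*z^3 + x^2*y + y*z^2 + x*z - y
trace(b a b a b a b a) = trace(a b a b)*trace(a b a b) - trace(1)  (split on a) = z^4 - 4*z^2 + 2
trace(a b a b a) = trace(a)*trace(b a b a) - trace(b a b)  (reduce the a square) = x*z^2 - y*z - x
trace(b a b a b a b) = trace(b)*trace(a b a b a b) - trace(a b a b a)  (reduce the b square) = y*z^3 - x*z^2 - 2*y*z + x
trace(b a b a^2 b a b a) = trace(a)*trace(b a b a b a b a) - trace(b a b a b a b)  (reduce the a square) = x*z^4 - y*z^3 - 3*x*z^2 + 2*y*z + x
trace(a^2) = trace(a)*trace(a) - trace(1)  (reduce the a square) = x^2 - 2
trace(a b^2 a) = trace(b)*trace(a^2 b) - trace(a^2)  (reduce the b square) = x*y*z - x^2 - y^2 + 2
trace(b a b^2 a b) = trace(b)*trace(a b^2 a b) - trace(a b^2 a)  (reduce the b square) = y^2*z^2 - 2*x*y*z + x^2 - 2
trace(b a b a^2 b a b) = trace(a)*trace(b a b^2 a b a) - trace(b a b^2 a b)  (reduce the a square) = x*y*z^3 - x^2*z^2 - y^2*z^2 + 2
trace(a b a^2 b a b a^2 b) = trace(a)*trace(b a b a^2 b a b a) - trace(b a b a^2 b a b)  (reduce the a square) = x^2*z^4 - 2*x*y*z^3 - 2*x^2*z^2 + y^2*z^2 + 2*x*y*z + x^2 - 2
trace(a b a b a^2 b^-1 a b a) = trace(a b a^2 b a b a^2)*trace(b) - trace(a b a^2 b a b a^2 b)  (eliminate b^-1) = x^3*y*z^3 - 2*x^2*y^2*z^2 - x^2*z^4 - x^3*y*z + x*y^3*z + x*y*z^3 + x^2*y^2 + 2*x^2*z^2 - x*y*z - x^2 - y^2 + 2
trace(a b a b a b a b a^2) = trace(a)*trace(a b a b a b a b a) - trace(a b a b a b a b)  (reduce the a square) = x^2*z^4 - x*y*z^3 - 3*x^2*z^2 - z^4 + 2*x*y*z + x^2 + 4*z^2 - 2
trace(b a b a b a b a b a) = trace(a b a b)*trace(a b a b a b) - trace(a^-1 b^-1)  (split on a) = z^5 - 5*z^3 + 5*z
trace(b a b a b a b a b) = trace(b)*trace(a b a b a b a b) - trace(a b a b a b a)  (reduce the b square) = y*z^4 - x*z^3 - 3*y*z^2 + 2*x*z + y
trace(a b a b a b a b a^2 b) = trace(a)*trace(b a b a b a b a b a) - trace(b a b a b a b a b)  (reduce the a square) = x*z^5 - y*z^4 - 4*x*z^3 + 3*y*z^2 + 3*x*z - y
trace(a b a b a^2 b^-1 a b a b) = trace(a b a b a b a b a^2)*trace(b) - trace(a b a b a b a b a^2 b)  (eliminate b^-1) = x^2*y*z^4 - x*y^2*z^3 - x*z^5 - 3*x^2*y*z^2 + 2*x*y^2*z + 4*x*z^3 + x^2*y + y*z^2 - 3*x*z - y
trace(a b^-1 a b a b^-1 a b a b a) = trace(a b a b a^2 b^-1 a b a)*trace(b) - trace(a b a b a^2 b^-1 a b a b)  (eliminate b^-1) = x^3*y^2*z^3 - 2*x^2*y^3*z^2 - 2*x^2*y*z^4 - x^3*y^2*z + x*y^4*z + 2*x*y^2*z^3 + x*z^5 + x^2*y^3 + 5*x^2*y*z^2 - 3*x*y^2*z - 4*x*z^3 - 2*x^2*y - y^3 - y*z^2 + 3*x*z + 3*y

x^3*y^2*z^3 - 2*x^2*y^3*z^2 - 2*x^2*y*z^4 - x^3*y^2*z + x*y^4*z + 2*x*y^2*z^3 + x*z^5 + x^2*y^3 + 5*x^2*y*z^2 - 3*x*y^2*z - 4*x*z^3 - 2*x^2*y - y^3 - y*z^2 + 3*x*z + 3*y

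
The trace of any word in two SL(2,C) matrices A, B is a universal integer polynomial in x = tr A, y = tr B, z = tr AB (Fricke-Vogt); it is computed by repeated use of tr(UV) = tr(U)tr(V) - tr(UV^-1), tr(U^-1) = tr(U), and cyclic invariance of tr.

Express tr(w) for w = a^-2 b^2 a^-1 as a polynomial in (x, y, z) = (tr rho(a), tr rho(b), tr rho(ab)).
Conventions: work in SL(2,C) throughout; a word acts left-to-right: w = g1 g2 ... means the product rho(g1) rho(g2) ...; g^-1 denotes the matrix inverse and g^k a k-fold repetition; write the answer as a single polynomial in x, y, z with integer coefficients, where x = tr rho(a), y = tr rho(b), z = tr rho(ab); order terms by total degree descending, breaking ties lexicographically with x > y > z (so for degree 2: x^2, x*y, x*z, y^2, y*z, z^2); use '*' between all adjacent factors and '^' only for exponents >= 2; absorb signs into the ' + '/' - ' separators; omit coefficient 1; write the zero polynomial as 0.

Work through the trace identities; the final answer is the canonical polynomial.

x^3*y^2 - x^2*y*z - x^3 - 2*x*y^2 + y*z + 3*x

so tr(b^2) = tr(b) tr(b) - tr(1)  (reduce the b square) = y^2 - 2
reduce: tr(b^2 a) = tr(b) tr(a b) - tr(a)  (reduce the b square) = y*z - x
tr(a^-1 b^2) = tr(b^2) tr(a) - tr(b^2 a)  (eliminate a^-1) = x*y^2 - y*z - x
tr(a^-2 b^2) = tr(a^-1 b^2) tr(a) - tr(a^-1 b^2 a)  (eliminate a^-1) = x^2*y^2 - x*y*z - x^2 - y^2 + 2
tr(a^-2 b^2 a^-1) = tr(a^-2 b^2) tr(a) - tr(a^-2 b^2 a)  (eliminate a^-1) = x^3*y^2 - x^2*y*z - x^3 - 2*x*y^2 + y*z + 3*x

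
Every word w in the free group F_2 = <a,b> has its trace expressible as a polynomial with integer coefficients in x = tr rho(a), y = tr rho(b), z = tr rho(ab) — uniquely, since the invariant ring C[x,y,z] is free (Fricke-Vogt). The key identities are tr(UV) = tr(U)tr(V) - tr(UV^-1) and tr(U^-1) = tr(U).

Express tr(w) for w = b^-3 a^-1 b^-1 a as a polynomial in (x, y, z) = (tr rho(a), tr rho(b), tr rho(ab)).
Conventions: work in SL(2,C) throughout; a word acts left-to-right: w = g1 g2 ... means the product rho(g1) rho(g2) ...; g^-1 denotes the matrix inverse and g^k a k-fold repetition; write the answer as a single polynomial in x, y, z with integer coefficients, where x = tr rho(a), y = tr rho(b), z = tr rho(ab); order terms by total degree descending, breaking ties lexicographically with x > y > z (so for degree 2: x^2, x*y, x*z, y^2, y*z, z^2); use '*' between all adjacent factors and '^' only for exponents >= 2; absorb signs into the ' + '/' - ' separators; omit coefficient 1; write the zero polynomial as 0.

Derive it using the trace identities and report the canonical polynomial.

trace(a b^-1) = trace(a) * trace(b) - trace(a b)  (eliminate b^-1) = x*y - z
trace(b^-1 a b^-1) = trace(a b^-1) * trace(b) - trace(a)  (eliminate b^-1) = x*y^2 - y*z - x
trace(b^-1 a b^-2) = trace(b^-1 a b^-1) * trace(b) - trace(b^-1 a)  (eliminate b^-1) = x*y^3 - y^2*z - 2*x*y + z
trace(b^-1 a b^-3) = trace(b^-1 a b^-2) * trace(b) - trace(b^-1 a b^-1)  (eliminate b^-1) = x*y^4 - y^3*z - 3*x*y^2 + 2*y*z + x
trace(a^2) = trace(a) * trace(a) - trace(1)  (reduce the a square) = x^2 - 2
trace(a^2 b) = trace(a) * trace(b a) - trace(b)  (reduce the a square) = x*z - y
trace(a^2 b^-1) = trace(a^2) * trace(b) - trace(a^2 b)  (eliminate b^-1) = x^2*y - x*z - y
trace(a b^-2 a) = trace(a^2 b^-1) * trace(b) - trace(a^2)  (eliminate b^-1) = x^2*y^2 - x*y*z - x^2 - y^2 + 2
trace(a b a b) = trace(a b) * trace(a b) - trace(1)  (split on a) = z^2 - 2
trace(a b a b^-1) = trace(a b a) * trace(b) - trace(a b a b)  (eliminate b^-1) = x*y*z - y^2 - z^2 + 2
trace(a b^-2 a b) = trace(a b a b^-1) * trace(b) - trace(a b a)  (eliminate b^-1) = x*y^2*z - y^3 - y*z^2 - x*z + 3*y
trace(a b^-1 a b^-2) = trace(a b^-2 a) * trace(b) - trace(a b^-2 a b)  (eliminate b^-1) = x^2*y^3 - 2*x*y^2*z - x^2*y + y*z^2 + x*z - y
trace(a b^-1 a b^-1) = trace(a b^-1 a) * trace(b) - trace(a b^-1 a b)  (eliminate b^-1) = x^2*y^2 - 2*x*y*z + z^2 - 2
trace(b^-1 a b^-3 a) = trace(a b^-1 a b^-2) * trace(b) - trace(a b^-1 a b^-1)  (eliminate b^-1) = x^2*y^4 - 2*x*y^3*z - 2*x^2*y^2 + y^2*z^2 + 3*x*y*z - y^2 - z^2 + 2
trace(b^-3 a^-1 b^-1 a) = trace(b^-1 a b^-3) * trace(a) - trace(b^-1 a b^-3 a)  (eliminate a^-1) = x*y^3*z - x^2*y^2 - y^2*z^2 - x*y*z + x^2 + y^2 + z^2 - 2

x*y^3*z - x^2*y^2 - y^2*z^2 - x*y*z + x^2 + y^2 + z^2 - 2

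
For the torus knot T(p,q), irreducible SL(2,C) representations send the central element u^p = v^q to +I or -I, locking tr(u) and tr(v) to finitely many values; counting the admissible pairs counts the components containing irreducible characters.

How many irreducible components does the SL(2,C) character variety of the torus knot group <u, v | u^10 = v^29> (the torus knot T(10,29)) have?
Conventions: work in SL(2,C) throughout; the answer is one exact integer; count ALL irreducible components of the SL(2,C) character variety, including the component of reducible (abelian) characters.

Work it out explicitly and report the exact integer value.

127

Gamma = < u, v | u^10 = v^29 > (torus knot T(10,29)); the central element u^10 = v^29 acts as +I or -I in any irreducible SL(2,C) representation.
So on each irreducible component the traces are pinned: tr(u) = 2*cos(pi*alpha/10) with 1 <= alpha <= 9, tr(v) = 2*cos(pi*beta/29) with 1 <= beta <= 28.
Consistency of u^10 = (-1)^alpha I with v^29 = (-1)^beta I forces alpha = beta (mod 2).
Counting: 5 odd alphas x 14 odd betas + 4 even alphas x 14 even betas = 70 + 56 = 126.
Total: 126 irreducible-character components + 1 reducible (abelian) component = 127.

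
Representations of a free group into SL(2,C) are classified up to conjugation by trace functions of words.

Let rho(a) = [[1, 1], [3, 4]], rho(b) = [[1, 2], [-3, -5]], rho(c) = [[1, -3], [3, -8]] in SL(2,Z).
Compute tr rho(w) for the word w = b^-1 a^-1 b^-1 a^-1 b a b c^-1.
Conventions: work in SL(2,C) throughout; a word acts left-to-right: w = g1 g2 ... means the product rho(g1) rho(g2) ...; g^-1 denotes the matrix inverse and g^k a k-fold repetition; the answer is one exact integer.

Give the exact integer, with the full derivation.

107675

rho(b^-1) = [[-5, -2], [3, 1]]
... * rho(a^-1) = [[4, -1], [-3, 1]]  ->  [[-14, 3], [9, -2]]
... * rho(b^-1) = [[-5, -2], [3, 1]]  ->  [[79, 31], [-51, -20]]
... * rho(a^-1) = [[4, -1], [-3, 1]]  ->  [[223, -48], [-144, 31]]
... * rho(b) = [[1, 2], [-3, -5]]  ->  [[367, 686], [-237, -443]]
... * rho(a) = [[1, 1], [3, 4]]  ->  [[2425, 3111], [-1566, -2009]]
... * rho(b) = [[1, 2], [-3, -5]]  ->  [[-6908, -10705], [4461, 6913]]
... * rho(c^-1) = [[-8, 3], [-3, 1]]  ->  [[87379, -31429], [-56427, 20296]]
tr = 87379 + 20296 = 107675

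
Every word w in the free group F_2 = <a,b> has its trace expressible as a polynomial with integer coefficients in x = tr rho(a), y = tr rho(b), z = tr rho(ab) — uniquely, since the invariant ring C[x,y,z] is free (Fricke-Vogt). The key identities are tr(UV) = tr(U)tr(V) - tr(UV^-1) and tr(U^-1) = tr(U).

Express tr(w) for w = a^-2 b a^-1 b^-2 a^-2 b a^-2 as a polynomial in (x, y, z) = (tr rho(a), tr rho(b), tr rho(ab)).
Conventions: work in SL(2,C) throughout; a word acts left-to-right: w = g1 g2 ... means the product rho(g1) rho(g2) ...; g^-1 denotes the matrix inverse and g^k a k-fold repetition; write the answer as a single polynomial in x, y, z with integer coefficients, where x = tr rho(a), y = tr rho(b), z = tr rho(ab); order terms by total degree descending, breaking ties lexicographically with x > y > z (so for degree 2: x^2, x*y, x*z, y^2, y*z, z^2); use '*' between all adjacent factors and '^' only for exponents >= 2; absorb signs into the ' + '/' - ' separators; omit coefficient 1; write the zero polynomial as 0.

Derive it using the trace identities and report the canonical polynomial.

tr(a^-1 b) = tr(b) * tr(a) - tr(b a)  (eliminate a^-1) = x*y - z
reduce: tr(a^-1 b a^-1) = tr(a^-1 b) * tr(a) - tr(a^-1 b a)  (eliminate a^-1) = x^2*y - x*z - y
reduce: tr(b a^-3) = tr(a^-1 b a^-1) * tr(a) - tr(a^-1 b)  (eliminate a^-1) = x^3*y - x^2*z - 2*x*y + z
tr(b a^-4) = tr(b a^-3) * tr(a) - tr(b a^-2)  (eliminate a^-1) = x^4*y - x^3*z - 3*x^2*y + 2*x*z + y
reduce: tr(a^-2 b a^-3) = tr(b a^-4) * tr(a) - tr(b a^-3)  (eliminate a^-1) = x^5*y - x^4*z - 4*x^3*y + 3*x^2*z + 3*x*y - z
tr(b^2 a) = tr(b) * tr(a b) - tr(a)  (reduce the b square) = y*z - x
tr(b^2) = tr(b) * tr(b) - tr(1)  (reduce the b square) = y^2 - 2
tr(b a^2 b) = tr(a) * tr(b^2 a) - tr(b^2)  (reduce the a square) = x*y*z - x^2 - y^2 + 2
tr(b a b a) = tr(a b) * tr(a b) - tr(1)  (split on a) = z^2 - 2
reduce: tr(b a^2 b a) = tr(a) * tr(b a b a) - tr(b a b)  (reduce the a square) = x*z^2 - y*z - x
tr(a b a^-1 b a) = tr(b a^2 b) * tr(a) - tr(b a^2 b a)  (eliminate a^-1) = x^2*y*z - x^3 - x*y^2 - x*z^2 + y*z + 3*x
tr(a b a) = tr(a) * tr(b a) - tr(b)  (reduce the a square) = x*z - y
tr(b a b a b) = tr(b) * tr(a b a b) - tr(a b a)  (reduce the b square) = y*z^2 - x*z - y
tr(b a b a b a) = tr(b a b a) * tr(b a) - tr(a b)  (split on b) = z^3 - 3*z
reduce: tr(a b a^-1 b a b) = tr(b a b a b) * tr(a) - tr(b a b a b a)  (eliminate a^-1) = x*y*z^2 - x^2*z - z^3 - x*y + 3*z
tr(b a^-1 b a b^-1 a) = tr(a b a^-1 b a) * tr(b) - tr(a b a^-1 b a b)  (eliminate b^-1) = x^2*y^2*z - x^3*y - x*y^3 - 2*x*y*z^2 + x^2*z + y^2*z + z^3 + 4*x*y - 3*z
tr(a^-1 b a^-1 b a b^-1) = tr(b a^-1 b a b^-1) * tr(a) - tr(b a^-1 b a b^-1 a)  (eliminate a^-1) = -x^2*y^2*z + x^3*y + x*y^3 + 2*x*y*z^2 - x^2*z - y^2*z - z^3 - 3*x*y + 3*z
tr(a^-1 b a b^-1 a^-2 b) = tr(a^-1 b a^-1 b a b^-1) * tr(a) - tr(a^-1 b a^-1 b a b^-1 a)  (eliminate a^-1) = -x^3*y^2*z + x^4*y + x^2*y^3 + 2*x^2*y*z^2 - x^3*z - x*y^2*z - x*z^3 - 3*x^2*y + 3*x*z - y
tr(a^-1 b^2) = tr(b^2) * tr(a) - tr(b^2 a)  (eliminate a^-1) = x*y^2 - y*z - x
tr(b^2 a b) = tr(b) * tr(a b^2) - tr(a b)  (reduce the b square) = y^2*z - x*y - z
tr(b^2 a b a^-1) = tr(b^2 a b) * tr(a) - tr(b^2 a b a)  (eliminate a^-1) = x*y^2*z - x^2*y - y*z^2 + y
so tr(a^-2 b^2 a b) = tr(b^2 a b a^-1) * tr(a) - tr(b^2 a b)  (eliminate a^-1) = x^2*y^2*z - x^3*y - x*y*z^2 - y^2*z + 2*x*y + z
reduce: tr(b a b^-1 a^-2 b) = tr(a^-2 b^2 a) * tr(b) - tr(a^-2 b^2 a b)  (eliminate b^-1) = -x^2*y^2*z + x^3*y + x*y^3 + x*y*z^2 - 3*x*y - z
tr(a^-2 b a b^-1 a^-2 b) = tr(a^-1 b a b^-1 a^-2 b) * tr(a) - tr(a^-1 b a b^-1 a^-2 b a)  (eliminate a^-1) = -x^4*y^2*z + x^5*y + x^3*y^3 + 2*x^3*y*z^2 - x^4*z - x^2*z^3 - 4*x^3*y - x*y^3 - x*y*z^2 + 3*x^2*z + 2*x*y + z
tr(b^-1 a^-2 b a^-3 b a) = tr(a^-2 b a b^-1 a^-2 b) * tr(a) - tr(a^-2 b a b^-1 a^-2 b a)  (eliminate a^-1) = -x^5*y^2*z + x^6*y + x^4*y^3 + 2*x^4*y*z^2 - x^5*z + x^3*y^2*z - x^3*z^3 - 5*x^4*y - 2*x^2*y^3 - 3*x^2*y*z^2 + 4*x^3*z + x*y^2*z + x*z^3 + 5*x^2*y - 2*x*z + y
reduce: tr(a^-2 b a^-3 b a^-1 b^-1) = tr(b^-1 a^-2 b a^-3 b) * tr(a) - tr(b^-1 a^-2 b a^-3 b a)  (eliminate a^-1) = x^5*y^2*z - x^4*y^3 - 2*x^4*y*z^2 - x^3*y^2*z + x^3*z^3 + x^4*y + 2*x^2*y^3 + 3*x^2*y*z^2 - x^3*z - x*y^2*z - x*z^3 - 2*x^2*y + x*z - y
reduce: tr(b a^-2 b) = tr(a^-1 b^2) * tr(a) - tr(a^-1 b^2 a)  (eliminate a^-1) = x^2*y^2 - x*y*z - x^2 - y^2 + 2
tr(a^-1 b a b) = tr(b a b) * tr(a) - tr(b a b a)  (eliminate a^-1) = x*y*z - x^2 - z^2 + 2
tr(b a^-2 b a) = tr(a^-1 b a b) * tr(a) - tr(a^-1 b a b a)  (eliminate a^-1) = x^2*y*z - x^3 - x*z^2 - y*z + 3*x
tr(b a^-2 b a^-1) = tr(b a^-2 b) * tr(a) - tr(b a^-2 b a)  (eliminate a^-1) = x^3*y^2 - 2*x^2*y*z - x*y^2 + x*z^2 + y*z - x
reduce: tr(b a^-2 b a^-2) = tr(b a^-2 b a^-1) * tr(a) - tr(b a^-2 b)  (eliminate a^-1) = x^4*y^2 - 2*x^3*y*z - 2*x^2*y^2 + x^2*z^2 + 2*x*y*z + y^2 - 2
tr(a^-2 b a^-3 b) = tr(b a^-2 b a^-2) * tr(a) - tr(b a^-2 b a^-1)  (eliminate a^-1) = x^5*y^2 - 2*x^4*y*z - 3*x^3*y^2 + x^3*z^2 + 4*x^2*y*z + 2*x*y^2 - x*z^2 - y*z - x
tr(b a^-1 b a^-1) = tr(b a^-1 b) * tr(a) - tr(b a^-1 b a)  (eliminate a^-1) = x^2*y^2 - 2*x*y*z + z^2 - 2
tr(a^-1 b a^-3 b) = tr(b a^-1 b a^-2) * tr(a) - tr(b a^-1 b a^-1)  (eliminate a^-1) = x^4*y^2 - 2*x^3*y*z - 2*x^2*y^2 + x^2*z^2 + 3*x*y*z - x^2 - z^2 + 2
tr(a^-2 b a^-3 b a^-1) = tr(a^-2 b a^-3 b) * tr(a) - tr(a^-2 b a^-3 b a)  (eliminate a^-1) = x^6*y^2 - 2*x^5*y*z - 4*x^4*y^2 + x^4*z^2 + 6*x^3*y*z + 4*x^2*y^2 - 2*x^2*z^2 - 4*x*y*z + z^2 - 2
tr(a^-1 b a^-1 b^-2 a^-2 b a^-2) = tr(a^-2 b a^-3 b a^-1 b^-1) * tr(b) - tr(a^-2 b a^-3 b a^-1)  (eliminate b^-1) = x^5*y^3*z - x^6*y^2 - x^4*y^4 - 2*x^4*y^2*z^2 + 2*x^5*y*z - x^3*y^3*z + x^3*y*z^3 + 5*x^4*y^2 - x^4*z^2 + 2*x^2*y^4 + 3*x^2*y^2*z^2 - 7*x^3*y*z - x*y^3*z - x*y*z^3 - 6*x^2*y^2 + 2*x^2*z^2 + 5*x*y*z - y^2 - z^2 + 2
tr(a b a^-1 b a^-1 b) = tr(b a b a^-1 b) * tr(a) - tr(b a b a^-1 b a)  (eliminate a^-1) = x^2*y^2*z - x^3*y - 2*x*y*z^2 + x^2*z + z^3 + 2*x*y - 3*z
so tr(a^-1 b a^-1 b^-1 a b) = tr(a b a^-1 b a^-1) * tr(b) - tr(a b a^-1 b a^-1 b)  (eliminate b^-1) = -x^2*y^2*z + x^3*y + x*y^3 + 2*x*y*z^2 - x^2*z - y^2*z - z^3 - 3*x*y + 3*z
so tr(b^-1 a b^2 a) = tr(a b^2 a) * tr(b) - tr(a b^2 a b)  (eliminate b^-1) = x*y^2*z - x^2*y - y^3 - y*z^2 + x*z + 3*y
tr(b a^-1 b^-1 a b) = tr(b^-1 a b^2) * tr(a) - tr(b^-1 a b^2 a)  (eliminate a^-1) = -x*y^2*z + x^2*y + y^3 + y*z^2 - 3*y
so tr(b a^-2 b a^-1 b^-1 a) = tr(a^-1 b a^-1 b^-1 a b) * tr(a) - tr(a^-1 b a^-1 b^-1 a b a)  (eliminate a^-1) = -x^3*y^2*z + x^4*y + x^2*y^3 + 2*x^2*y*z^2 - x^3*z - x*z^3 - 4*x^2*y - y^3 - y*z^2 + 3*x*z + 3*y
so tr(a^-1 b a^-2 b a^-1 b^-1) = tr(b a^-2 b a^-1 b^-1) * tr(a) - tr(b a^-2 b a^-1 b^-1 a)  (eliminate a^-1) = x^3*y^2*z - x^2*y^3 - 2*x^2*y*z^2 + x*z^3 + 2*x^2*y + y^3 + y*z^2 - 2*x*z - 3*y
so tr(a^-2 b a^-2 b a^-1 b^-1) = tr(a^-1 b a^-2 b a^-1 b^-1) * tr(a) - tr(a^-1 b a^-2 b a^-1 b^-1 a)  (eliminate a^-1) = x^4*y^2*z - x^3*y^3 - 2*x^3*y*z^2 + x^2*z^3 + x^3*y + x*y^3 + x*y*z^2 - x^2*z - x*y - z
tr(a^-1 b a^-1 b^-2 a^-2 b a^-1) = tr(a^-2 b a^-2 b a^-1 b^-1) * tr(b) - tr(a^-2 b a^-2 b a^-1)  (eliminate b^-1) = x^4*y^3*z - x^5*y^2 - x^3*y^4 - 2*x^3*y^2*z^2 + 2*x^4*y*z + x^2*y*z^3 + 4*x^3*y^2 - x^3*z^2 + x*y^4 + x*y^2*z^2 - 5*x^2*y*z - 3*x*y^2 + x*z^2 + x
so tr(a^-2 b a^-1 b^-2 a^-2 b a^-2) = tr(a^-1 b a^-1 b^-2 a^-2 b a^-2) * tr(a) - tr(a^-1 b a^-1 b^-2 a^-2 b a^-1)  (eliminate a^-1) = x^6*y^3*z - x^7*y^2 - x^5*y^4 - 2*x^5*y^2*z^2 + 2*x^6*y*z - 2*x^4*y^3*z + x^4*y*z^3 + 6*x^5*y^2 - x^5*z^2 + 3*x^3*y^4 + 5*x^3*y^2*z^2 - 9*x^4*y*z - x^2*y^3*z - 2*x^2*y*z^3 - 10*x^3*y^2 + 3*x^3*z^2 - x*y^4 - x*y^2*z^2 + 10*x^2*y*z + 2*x*y^2 - 2*x*z^2 + x

x^6*y^3*z - x^7*y^2 - x^5*y^4 - 2*x^5*y^2*z^2 + 2*x^6*y*z - 2*x^4*y^3*z + x^4*y*z^3 + 6*x^5*y^2 - x^5*z^2 + 3*x^3*y^4 + 5*x^3*y^2*z^2 - 9*x^4*y*z - x^2*y^3*z - 2*x^2*y*z^3 - 10*x^3*y^2 + 3*x^3*z^2 - x*y^4 - x*y^2*z^2 + 10*x^2*y*z + 2*x*y^2 - 2*x*z^2 + x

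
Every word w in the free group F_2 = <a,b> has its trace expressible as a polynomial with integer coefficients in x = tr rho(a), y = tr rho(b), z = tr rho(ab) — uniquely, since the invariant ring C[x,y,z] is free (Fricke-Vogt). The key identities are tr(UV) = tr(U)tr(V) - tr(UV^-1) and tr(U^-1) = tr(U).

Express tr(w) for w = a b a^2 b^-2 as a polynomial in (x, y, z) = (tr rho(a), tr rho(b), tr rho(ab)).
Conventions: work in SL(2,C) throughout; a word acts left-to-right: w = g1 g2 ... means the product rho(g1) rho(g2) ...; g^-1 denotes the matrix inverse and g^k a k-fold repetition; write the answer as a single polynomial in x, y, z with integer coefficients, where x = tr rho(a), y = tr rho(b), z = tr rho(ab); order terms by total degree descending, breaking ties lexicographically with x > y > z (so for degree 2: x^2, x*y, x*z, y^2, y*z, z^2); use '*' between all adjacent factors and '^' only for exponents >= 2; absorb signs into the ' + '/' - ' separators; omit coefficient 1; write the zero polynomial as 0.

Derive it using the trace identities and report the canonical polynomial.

trace(b a^2) = trace(a) trace(b a) - trace(b) = x*z - y
trace(a b a^2) = trace(a) trace(b a^2) - trace(b a) = x^2*z - x*y - z
trace(b a b a) = trace(a b) trace(a b) - trace(1) = z^2 - 2
trace(b a b) = trace(b) trace(a b) - trace(a) = y*z - x
trace(a b a^2 b) = trace(a) trace(b a b a) - trace(b a b) = x*z^2 - y*z - x
trace(b^-1 a b a^2) = trace(a b a^2) trace(b) - trace(a b a^2 b) = x^2*y*z - x*y^2 - x*z^2 + x
trace(a b a^2 b^-2) = trace(b^-1 a b a^2) trace(b) - trace(b^-1 a b a^2 b) = x^2*y^2*z - x*y^3 - x*y*z^2 - x^2*z + 2*x*y + z

x^2*y^2*z - x*y^3 - x*y*z^2 - x^2*z + 2*x*y + z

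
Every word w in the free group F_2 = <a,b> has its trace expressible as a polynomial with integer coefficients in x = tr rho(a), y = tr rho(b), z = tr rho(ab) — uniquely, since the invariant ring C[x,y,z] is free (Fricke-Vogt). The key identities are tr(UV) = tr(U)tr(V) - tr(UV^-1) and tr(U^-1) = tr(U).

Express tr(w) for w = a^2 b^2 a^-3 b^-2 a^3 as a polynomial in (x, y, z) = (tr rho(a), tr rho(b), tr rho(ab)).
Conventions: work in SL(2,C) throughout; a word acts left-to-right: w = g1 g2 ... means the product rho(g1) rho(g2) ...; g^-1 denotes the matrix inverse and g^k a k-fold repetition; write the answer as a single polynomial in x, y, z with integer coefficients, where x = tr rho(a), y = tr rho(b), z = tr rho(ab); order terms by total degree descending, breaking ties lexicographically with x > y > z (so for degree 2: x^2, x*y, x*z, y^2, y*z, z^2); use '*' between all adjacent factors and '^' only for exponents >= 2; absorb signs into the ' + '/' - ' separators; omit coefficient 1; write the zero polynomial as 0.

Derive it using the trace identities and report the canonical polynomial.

-x^7*y^3*z + x^8*y^2 + x^6*y^4 + x^6*y^2*z^2 + 4*x^5*y^3*z - 8*x^6*y^2 - 4*x^4*y^4 - 4*x^4*y^2*z^2 - 4*x^3*y^3*z + 20*x^4*y^2 + 4*x^2*y^4 + 4*x^2*y^2*z^2 + x*y^3*z - 17*x^2*y^2 - y^4 - y^2*z^2 + x^2 + 4*y^2 - 2

trace(a^2 b) = trace(a) trace(b a) - trace(b)  (reduce the a square) = x*z - y
trace(a^2) = trace(a) trace(a) - trace(1)  (reduce the a square) = x^2 - 2
trace(b^2 a^2) = trace(b) trace(a^2 b) - trace(a^2)  (reduce the b square) = x*y*z - x^2 - y^2 + 2
next, trace(b^2 a) = trace(b) trace(a b) - trace(a)  (reduce the b square) = y*z - x
trace(a b^2 a^2) = trace(a) trace(b^2 a^2) - trace(b^2 a)  (reduce the a square) = x^2*y*z - x^3 - x*y^2 - y*z + 3*x
trace(a^4 b^2) = trace(a) trace(a b^2 a^2) - trace(a b^2 a)  (reduce the a square) = x^3*y*z - x^4 - x^2*y^2 - 2*x*y*z + 4*x^2 + y^2 - 2
next, trace(b a^3) = trace(a) trace(b a^2) - trace(b a)  (reduce the a square) = x^2*z - x*y - z
and trace(a^4 b) = trace(a) trace(b a^3) - trace(b a^2)  (reduce the a square) = x^3*z - x^2*y - 2*x*z + y
next, trace(a b^3 a^3) = trace(b) trace(a^4 b^2) - trace(a^4 b)  (reduce the b square) = x^3*y^2*z - x^4*y - x^2*y^3 - x^3*z - 2*x*y^2*z + 5*x^2*y + y^3 + 2*x*z - 3*y
trace(a b^3 a^2) = trace(b) trace(a^3 b^2) - trace(a^3 b)  (reduce the b square) = x^2*y^2*z - x^3*y - x*y^3 - x^2*z - y^2*z + 4*x*y + z
next, trace(b a^5 b^2) = trace(a) trace(a b^3 a^3) - trace(a b^3 a^2)  (reduce the a square) = x^4*y^2*z - x^5*y - x^3*y^3 - x^4*z - 3*x^2*y^2*z + 6*x^3*y + 2*x*y^3 + 3*x^2*z + y^2*z - 7*x*y - z
next, trace(a b a b) = trace(b a) trace(b a) - trace(1)  (split on b) = z^2 - 2
next, trace(b^2 a b a) = trace(b) trace(a b a b) - trace(a b a)  (reduce the b square) = y*z^2 - x*z - y
trace(b^2 a b) = trace(b) trace(a b^2) - trace(a b)  (reduce the b square) = y^2*z - x*y - z
trace(a b^2 a b a) = trace(a) trace(b^2 a b a) - trace(b^2 a b)  (reduce the a square) = x*y*z^2 - x^2*z - y^2*z + z
trace(a b^2 a b a^2) = trace(a) trace(a b^2 a b a) - trace(a b^2 a b)  (reduce the a square) = x^2*y*z^2 - x^3*z - x*y^2*z - y*z^2 + 2*x*z + y
and trace(b^2 a b a^4) = trace(a) trace(a b^2 a b a^2) - trace(a b^2 a b a)  (reduce the a square) = x^3*y*z^2 - x^4*z - x^2*y^2*z - 2*x*y*z^2 + 3*x^2*z + y^2*z + x*y - z
next, trace(b a^5 b^2 a) = trace(a) trace(b^2 a b a^4) - trace(b^2 a b a^3)  (reduce the a square) = x^4*y*z^2 - x^5*z - x^3*y^2*z - 3*x^2*y*z^2 + 4*x^3*z + 2*x*y^2*z + x^2*y + y*z^2 - 3*x*z - y
trace(a^5 b^2 a^-1 b) = trace(b a^5 b^2) trace(a) - trace(b a^5 b^2 a)  (eliminate a^-1) = x^5*y^2*z - x^6*y - x^4*y^3 - x^4*y*z^2 - 2*x^3*y^2*z + 6*x^4*y + 2*x^2*y^3 + 3*x^2*y*z^2 - x^3*z - x*y^2*z - 8*x^2*y - y*z^2 + 2*x*z + y
and trace(b^-1 a^5 b^2 a^-1) = trace(a^5 b^2 a^-1) trace(b) - trace(a^5 b^2 a^-1 b)  (eliminate b^-1) = -x^5*y^2*z + x^6*y + x^4*y^3 + x^4*y*z^2 + 3*x^3*y^2*z - 7*x^4*y - 3*x^2*y^3 - 3*x^2*y*z^2 + x^3*z - x*y^2*z + 12*x^2*y + y^3 + y*z^2 - 2*x*z - 3*y
next, trace(a^5 b) = trace(a) trace(a b a^3) - trace(a b a^2)  (reduce the a square) = x^4*z - x^3*y - 3*x^2*z + 2*x*y + z
trace(b^-1 a^5 b^2 a^-2) = trace(b^-1 a^5 b^2 a^-1) trace(a) - trace(b^-1 a^5 b^2)  (eliminate a^-1) = -x^6*y^2*z + x^7*y + x^5*y^3 + x^5*y*z^2 + 3*x^4*y^2*z - 7*x^5*y - 3*x^3*y^3 - 3*x^3*y*z^2 - x^2*y^2*z + 13*x^3*y + x*y^3 + x*y*z^2 + x^2*z - 5*x*y - z
next, trace(a^-2 b^-2 a^5 b^2) = trace(b^-1 a^5 b^2 a^-2) trace(b) - trace(b^-1 a^5 b^2 a^-2 b)  (eliminate b^-1) = -x^6*y^3*z + x^7*y^2 + x^5*y^4 + x^5*y^2*z^2 + 3*x^4*y^3*z - 7*x^5*y^2 - 3*x^3*y^4 - 3*x^3*y^2*z^2 - x^2*y^3*z + 13*x^3*y^2 + x*y^4 + x*y^2*z^2 + x^3 - 4*x*y^2 - 3*x
trace(a^3) = trace(a) trace(a^2) - trace(a)  (reduce the a square) = x^3 - 3*x
trace(a^4) = trace(a) trace(a^3) - trace(a^2)  (reduce the a square) = x^4 - 4*x^2 + 2
trace(a^5) = trace(a) trace(a^4) - trace(a^3)  (reduce the a square) = x^5 - 5*x^3 + 5*x
trace(a b^2 a^4) = trace(a) trace(a^2 b^2 a^2) - trace(a^2 b^2 a)  (reduce the a square) = x^4*y*z - x^5 - x^3*y^2 - 3*x^2*y*z + 5*x^3 + 2*x*y^2 + y*z - 5*x
and trace(a^5 b^2 a) = trace(a) trace(a b^2 a^4) - trace(a b^2 a^3)  (reduce the a square) = x^5*y*z - x^6 - x^4*y^2 - 4*x^3*y*z + 6*x^4 + 3*x^2*y^2 + 3*x*y*z - 9*x^2 - y^2 + 2
next, trace(a^5 b^2 a b^-1) = trace(a^5 b^2 a) trace(b) - trace(a^5 b^2 a b)  (eliminate b^-1) = x^5*y^2*z - x^6*y - x^4*y^3 - x^4*y*z^2 + x^5*z - 3*x^3*y^2*z + 6*x^4*y + 3*x^2*y^3 + 3*x^2*y*z^2 - 4*x^3*z + x*y^2*z - 10*x^2*y - y^3 - y*z^2 + 3*x*z + 3*y
trace(b^-2 a^5 b^2 a) = trace(a^5 b^2 a b^-1) trace(b) - trace(a^5 b^2 a)  (eliminate b^-1) = x^5*y^3*z - x^6*y^2 - x^4*y^4 - x^4*y^2*z^2 - 3*x^3*y^3*z + x^6 + 7*x^4*y^2 + 3*x^2*y^4 + 3*x^2*y^2*z^2 + x*y^3*z - 6*x^4 - 13*x^2*y^2 - y^4 - y^2*z^2 + 9*x^2 + 4*y^2 - 2
trace(a^-1 b^-2 a^5 b^2) = trace(b^-2 a^5 b^2) trace(a) - trace(b^-2 a^5 b^2 a)  (eliminate a^-1) = -x^5*y^3*z + x^6*y^2 + x^4*y^4 + x^4*y^2*z^2 + 3*x^3*y^3*z - 7*x^4*y^2 - 3*x^2*y^4 - 3*x^2*y^2*z^2 - x*y^3*z + x^4 + 13*x^2*y^2 + y^4 + y^2*z^2 - 4*x^2 - 4*y^2 + 2
next, trace(a^2 b^2 a^-3 b^-2 a^3) = trace(a^-2 b^-2 a^5 b^2) trace(a) - trace(a^-2 b^-2 a^5 b^2 a)  (eliminate a^-1) = -x^7*y^3*z + x^8*y^2 + x^6*y^4 + x^6*y^2*z^2 + 4*x^5*y^3*z - 8*x^6*y^2 - 4*x^4*y^4 - 4*x^4*y^2*z^2 - 4*x^3*y^3*z + 20*x^4*y^2 + 4*x^2*y^4 + 4*x^2*y^2*z^2 + x*y^3*z - 17*x^2*y^2 - y^4 - y^2*z^2 + x^2 + 4*y^2 - 2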